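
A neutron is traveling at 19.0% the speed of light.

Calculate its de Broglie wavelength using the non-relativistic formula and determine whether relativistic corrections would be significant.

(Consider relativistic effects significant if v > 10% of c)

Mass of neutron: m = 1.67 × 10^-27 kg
Yes, relativistic corrections are needed.

Using the non-relativistic de Broglie formula λ = h/(mv):

v = 19.0% × c = 5.696 × 10^7 m/s

λ = h/(mv)
λ = (6.626 × 10^-34 J·s) / (1.67 × 10^-27 kg × 5.696 × 10^7 m/s)
λ = 6.97 × 10^-15 m

Since v = 19.0% of c > 10% of c, relativistic corrections ARE significant and the actual wavelength would differ from this non-relativistic estimate.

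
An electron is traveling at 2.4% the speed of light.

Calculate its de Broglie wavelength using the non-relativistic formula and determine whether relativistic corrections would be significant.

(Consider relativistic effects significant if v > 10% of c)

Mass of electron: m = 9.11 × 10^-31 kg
No, relativistic corrections are not needed.

Using the non-relativistic de Broglie formula λ = h/(mv):

v = 2.4% × c = 7.195 × 10^6 m/s

λ = h/(mv)
λ = (6.626 × 10^-34 J·s) / (9.11 × 10^-31 kg × 7.195 × 10^6 m/s)
λ = 1.01 × 10^-10 m

Since v = 2.4% of c < 10% of c, relativistic corrections are NOT significant and this non-relativistic result is a good approximation.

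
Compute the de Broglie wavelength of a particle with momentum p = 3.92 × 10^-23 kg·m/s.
1.69 × 10^-11 m

Using the de Broglie relation λ = h/p:

λ = h/p
λ = (6.626 × 10^-34 J·s) / (3.92 × 10^-23 kg·m/s)
λ = 1.69 × 10^-11 m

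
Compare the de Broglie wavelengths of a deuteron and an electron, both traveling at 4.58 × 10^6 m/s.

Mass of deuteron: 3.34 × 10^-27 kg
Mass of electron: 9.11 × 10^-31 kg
The electron has the longer wavelength.

Using λ = h/(mv), since both particles have the same velocity, the wavelength depends only on mass.

For deuteron: λ₁ = h/(m₁v) = 4.33 × 10^-14 m
For electron: λ₂ = h/(m₂v) = 1.59 × 10^-10 m

Since λ ∝ 1/m at constant velocity, the lighter particle has the longer wavelength.

The electron has the longer de Broglie wavelength.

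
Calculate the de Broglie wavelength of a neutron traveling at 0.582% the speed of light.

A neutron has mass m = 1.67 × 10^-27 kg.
2.27 × 10^-13 m

Using the de Broglie relation λ = h/(mv):

v = 0.582% × c = 1.745 × 10^6 m/s

λ = h/(mv)
λ = (6.626 × 10^-34 J·s) / (1.67 × 10^-27 kg × 1.745 × 10^6 m/s)
λ = 2.27 × 10^-13 m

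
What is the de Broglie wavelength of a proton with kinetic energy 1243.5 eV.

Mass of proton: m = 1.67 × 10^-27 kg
8.12 × 10^-13 m

Using λ = h/√(2mKE):

First convert KE to Joules: KE = 1243.5 eV = 1.992 × 10^-16 J

λ = h/√(2mKE)
λ = (6.626 × 10^-34 J·s) / √(2 × 1.67 × 10^-27 kg × 1.992 × 10^-16 J)
λ = 8.12 × 10^-13 m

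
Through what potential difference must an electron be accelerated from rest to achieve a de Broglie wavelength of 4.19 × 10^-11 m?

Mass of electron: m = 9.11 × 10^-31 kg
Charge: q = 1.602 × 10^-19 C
857 V

From λ = h/√(2mqV), we solve for V:

λ² = h²/(2mqV)
V = h²/(2mqλ²)
V = (6.626 × 10^-34 J·s)² / (2 × 9.11 × 10^-31 kg × 1.602 × 10^-19 C × (4.19 × 10^-11 m)²)
V = 857 V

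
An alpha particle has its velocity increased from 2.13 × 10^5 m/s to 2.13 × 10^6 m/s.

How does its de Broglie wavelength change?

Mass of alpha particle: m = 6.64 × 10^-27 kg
The wavelength decreases by a factor of 10.

Using λ = h/(mv):

Initial wavelength: λ₁ = h/(mv₁) = 4.68 × 10^-13 m
Final wavelength: λ₂ = h/(mv₂) = 4.68 × 10^-14 m

Since λ ∝ 1/v, when velocity increases by a factor of 10, the wavelength decreases by a factor of 10.

λ₂/λ₁ = v₁/v₂ = 1/10

The wavelength decreases by a factor of 10.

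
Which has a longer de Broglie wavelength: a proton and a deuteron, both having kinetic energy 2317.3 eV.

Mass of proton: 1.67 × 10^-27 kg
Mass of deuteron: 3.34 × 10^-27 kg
The proton has the longer wavelength.

Using λ = h/√(2mKE):

For proton: λ₁ = h/√(2m₁KE) = 5.95 × 10^-13 m
For deuteron: λ₂ = h/√(2m₂KE) = 4.21 × 10^-13 m

Since λ ∝ 1/√m at constant kinetic energy, the lighter particle has the longer wavelength.

The proton has the longer de Broglie wavelength.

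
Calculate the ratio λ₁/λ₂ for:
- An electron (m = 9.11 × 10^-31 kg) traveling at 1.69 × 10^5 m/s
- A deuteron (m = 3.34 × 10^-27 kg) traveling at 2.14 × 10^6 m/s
λ₁/λ₂ = 4.64 × 10^4

Using λ = h/(mv):

λ₁ = h/(m₁v₁) = 4.30 × 10^-9 m
λ₂ = h/(m₂v₂) = 9.27 × 10^-14 m

Ratio λ₁/λ₂ = (m₂v₂)/(m₁v₁)
         = (3.34 × 10^-27 kg × 2.14 × 10^6 m/s) / (9.11 × 10^-31 kg × 1.69 × 10^5 m/s)
         = 4.64 × 10^4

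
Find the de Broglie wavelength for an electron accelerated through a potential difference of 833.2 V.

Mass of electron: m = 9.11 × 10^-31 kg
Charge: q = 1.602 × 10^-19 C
4.25 × 10^-11 m

When a particle is accelerated through voltage V, it gains kinetic energy KE = qV.

The de Broglie wavelength is then λ = h/√(2mqV):

λ = h/√(2mqV)
λ = (6.626 × 10^-34 J·s) / √(2 × 9.11 × 10^-31 kg × 1.602 × 10^-19 C × 833.2 V)
λ = 4.25 × 10^-11 m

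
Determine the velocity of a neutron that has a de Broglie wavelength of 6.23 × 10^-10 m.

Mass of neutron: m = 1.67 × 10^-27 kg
6.37 × 10^2 m/s

From the de Broglie relation λ = h/(mv), we solve for v:

v = h/(mλ)
v = (6.626 × 10^-34 J·s) / (1.67 × 10^-27 kg × 6.23 × 10^-10 m)
v = 6.37 × 10^2 m/s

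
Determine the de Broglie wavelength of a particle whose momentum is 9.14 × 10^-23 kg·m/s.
7.25 × 10^-12 m

Using the de Broglie relation λ = h/p:

λ = h/p
λ = (6.626 × 10^-34 J·s) / (9.14 × 10^-23 kg·m/s)
λ = 7.25 × 10^-12 m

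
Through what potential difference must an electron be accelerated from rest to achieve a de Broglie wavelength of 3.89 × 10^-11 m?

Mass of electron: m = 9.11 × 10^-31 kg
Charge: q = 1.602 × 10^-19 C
994 V

From λ = h/√(2mqV), we solve for V:

λ² = h²/(2mqV)
V = h²/(2mqλ²)
V = (6.626 × 10^-34 J·s)² / (2 × 9.11 × 10^-31 kg × 1.602 × 10^-19 C × (3.89 × 10^-11 m)²)
V = 994 V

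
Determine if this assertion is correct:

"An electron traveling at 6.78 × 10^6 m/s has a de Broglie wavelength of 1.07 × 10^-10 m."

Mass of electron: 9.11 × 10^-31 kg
True

The claim is correct.

Using λ = h/(mv):
λ = (6.626 × 10^-34 J·s) / (9.11 × 10^-31 kg × 6.78 × 10^6 m/s)
λ = 1.07 × 10^-10 m

This matches the claimed value.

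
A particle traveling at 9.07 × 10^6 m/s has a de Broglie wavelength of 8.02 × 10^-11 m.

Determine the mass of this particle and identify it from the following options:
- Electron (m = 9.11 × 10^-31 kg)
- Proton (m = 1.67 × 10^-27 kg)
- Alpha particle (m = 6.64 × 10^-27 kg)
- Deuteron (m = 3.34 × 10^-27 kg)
The particle is an electron.

From λ = h/(mv), solve for mass:

m = h/(λv)
m = (6.626 × 10^-34 J·s) / (8.02 × 10^-11 m × 9.07 × 10^6 m/s)
m = 9.11 × 10^-31 kg

Comparing with the listed masses, this is closest to an electron.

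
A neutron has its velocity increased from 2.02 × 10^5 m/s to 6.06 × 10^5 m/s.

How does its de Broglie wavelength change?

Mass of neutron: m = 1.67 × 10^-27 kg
The wavelength decreases by a factor of 3.

Using λ = h/(mv):

Initial wavelength: λ₁ = h/(mv₁) = 1.96 × 10^-12 m
Final wavelength: λ₂ = h/(mv₂) = 6.55 × 10^-13 m

Since λ ∝ 1/v, when velocity increases by a factor of 3, the wavelength decreases by a factor of 3.

λ₂/λ₁ = v₁/v₂ = 1/3

The wavelength decreases by a factor of 3.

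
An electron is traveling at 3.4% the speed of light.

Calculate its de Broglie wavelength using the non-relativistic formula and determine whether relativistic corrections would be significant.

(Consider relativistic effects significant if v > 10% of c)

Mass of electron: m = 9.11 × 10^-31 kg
No, relativistic corrections are not needed.

Using the non-relativistic de Broglie formula λ = h/(mv):

v = 3.4% × c = 1.019 × 10^7 m/s

λ = h/(mv)
λ = (6.626 × 10^-34 J·s) / (9.11 × 10^-31 kg × 1.019 × 10^7 m/s)
λ = 7.14 × 10^-11 m

Since v = 3.4% of c < 10% of c, relativistic corrections are NOT significant and this non-relativistic result is a good approximation.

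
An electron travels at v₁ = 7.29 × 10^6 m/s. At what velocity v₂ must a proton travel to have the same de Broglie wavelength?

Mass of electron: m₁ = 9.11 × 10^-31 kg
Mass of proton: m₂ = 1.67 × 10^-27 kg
v₂ = 3.98 × 10^3 m/s

For equal de Broglie wavelengths: λ₁ = λ₂

h/(m₁v₁) = h/(m₂v₂)
m₁v₁ = m₂v₂
v₂ = v₁ · (m₁/m₂)

v₂ = 7.29 × 10^6 m/s × (9.11 × 10^-31 kg / 1.67 × 10^-27 kg)
v₂ = 3.98 × 10^3 m/s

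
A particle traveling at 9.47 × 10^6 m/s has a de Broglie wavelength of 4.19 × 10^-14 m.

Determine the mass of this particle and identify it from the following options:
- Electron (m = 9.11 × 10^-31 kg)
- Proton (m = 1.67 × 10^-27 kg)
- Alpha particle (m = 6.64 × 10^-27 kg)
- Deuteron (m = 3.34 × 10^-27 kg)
The particle is a proton.

From λ = h/(mv), solve for mass:

m = h/(λv)
m = (6.626 × 10^-34 J·s) / (4.19 × 10^-14 m × 9.47 × 10^6 m/s)
m = 1.67 × 10^-27 kg

Comparing with the listed masses, this is closest to a proton.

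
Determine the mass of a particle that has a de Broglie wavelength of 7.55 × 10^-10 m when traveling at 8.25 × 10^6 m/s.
1.06 × 10^-31 kg

From the de Broglie relation λ = h/(mv), we solve for m:

m = h/(λv)
m = (6.626 × 10^-34 J·s) / (7.55 × 10^-10 m × 8.25 × 10^6 m/s)
m = 1.06 × 10^-31 kg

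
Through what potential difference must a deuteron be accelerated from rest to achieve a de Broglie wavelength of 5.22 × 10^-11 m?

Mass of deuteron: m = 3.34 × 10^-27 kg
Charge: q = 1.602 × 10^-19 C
1.51 × 10^-1 V

From λ = h/√(2mqV), we solve for V:

λ² = h²/(2mqV)
V = h²/(2mqλ²)
V = (6.626 × 10^-34 J·s)² / (2 × 3.34 × 10^-27 kg × 1.602 × 10^-19 C × (5.22 × 10^-11 m)²)
V = 1.51 × 10^-1 V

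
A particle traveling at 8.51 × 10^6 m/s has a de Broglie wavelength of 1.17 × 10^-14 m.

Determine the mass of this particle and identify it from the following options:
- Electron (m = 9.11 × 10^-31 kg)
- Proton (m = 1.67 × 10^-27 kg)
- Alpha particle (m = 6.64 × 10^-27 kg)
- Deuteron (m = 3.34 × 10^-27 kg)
The particle is an alpha particle.

From λ = h/(mv), solve for mass:

m = h/(λv)
m = (6.626 × 10^-34 J·s) / (1.17 × 10^-14 m × 8.51 × 10^6 m/s)
m = 6.65 × 10^-27 kg

Comparing with the listed masses, this is closest to an alpha particle.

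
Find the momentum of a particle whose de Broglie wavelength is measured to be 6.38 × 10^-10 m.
1.04 × 10^-24 kg·m/s

From the de Broglie relation λ = h/p, we solve for p:

p = h/λ
p = (6.626 × 10^-34 J·s) / (6.38 × 10^-10 m)
p = 1.04 × 10^-24 kg·m/s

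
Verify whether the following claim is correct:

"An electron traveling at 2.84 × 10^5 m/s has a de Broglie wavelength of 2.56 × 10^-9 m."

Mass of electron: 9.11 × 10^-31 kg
True

The claim is correct.

Using λ = h/(mv):
λ = (6.626 × 10^-34 J·s) / (9.11 × 10^-31 kg × 2.84 × 10^5 m/s)
λ = 2.56 × 10^-9 m

This matches the claimed value.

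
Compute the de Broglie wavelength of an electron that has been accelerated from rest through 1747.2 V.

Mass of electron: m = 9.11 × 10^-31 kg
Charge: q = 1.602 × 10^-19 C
2.93 × 10^-11 m

When a particle is accelerated through voltage V, it gains kinetic energy KE = qV.

The de Broglie wavelength is then λ = h/√(2mqV):

λ = h/√(2mqV)
λ = (6.626 × 10^-34 J·s) / √(2 × 9.11 × 10^-31 kg × 1.602 × 10^-19 C × 1747.2 V)
λ = 2.93 × 10^-11 m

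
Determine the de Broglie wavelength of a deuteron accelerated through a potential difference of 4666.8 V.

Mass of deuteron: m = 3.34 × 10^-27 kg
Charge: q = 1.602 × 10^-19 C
2.96 × 10^-13 m

When a particle is accelerated through voltage V, it gains kinetic energy KE = qV.

The de Broglie wavelength is then λ = h/√(2mqV):

λ = h/√(2mqV)
λ = (6.626 × 10^-34 J·s) / √(2 × 3.34 × 10^-27 kg × 1.602 × 10^-19 C × 4666.8 V)
λ = 2.96 × 10^-13 m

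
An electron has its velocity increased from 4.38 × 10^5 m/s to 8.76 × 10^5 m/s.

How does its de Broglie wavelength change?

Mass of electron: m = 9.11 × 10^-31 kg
The wavelength decreases by a factor of 2.

Using λ = h/(mv):

Initial wavelength: λ₁ = h/(mv₁) = 1.66 × 10^-9 m
Final wavelength: λ₂ = h/(mv₂) = 8.30 × 10^-10 m

Since λ ∝ 1/v, when velocity increases by a factor of 2, the wavelength decreases by a factor of 2.

λ₂/λ₁ = v₁/v₂ = 1/2

The wavelength decreases by a factor of 2.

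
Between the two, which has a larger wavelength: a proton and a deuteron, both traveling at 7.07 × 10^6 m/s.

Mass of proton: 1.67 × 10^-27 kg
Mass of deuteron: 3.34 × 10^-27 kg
The proton has the longer wavelength.

Using λ = h/(mv), since both particles have the same velocity, the wavelength depends only on mass.

For proton: λ₁ = h/(m₁v) = 5.61 × 10^-14 m
For deuteron: λ₂ = h/(m₂v) = 2.81 × 10^-14 m

Since λ ∝ 1/m at constant velocity, the lighter particle has the longer wavelength.

The proton has the longer de Broglie wavelength.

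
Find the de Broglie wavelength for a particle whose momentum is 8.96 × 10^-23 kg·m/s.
7.40 × 10^-12 m

Using the de Broglie relation λ = h/p:

λ = h/p
λ = (6.626 × 10^-34 J·s) / (8.96 × 10^-23 kg·m/s)
λ = 7.40 × 10^-12 m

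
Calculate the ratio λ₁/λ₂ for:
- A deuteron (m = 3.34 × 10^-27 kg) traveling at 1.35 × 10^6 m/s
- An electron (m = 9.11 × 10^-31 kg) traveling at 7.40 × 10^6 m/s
λ₁/λ₂ = 1.50 × 10^-3

Using λ = h/(mv):

λ₁ = h/(m₁v₁) = 1.47 × 10^-13 m
λ₂ = h/(m₂v₂) = 9.83 × 10^-11 m

Ratio λ₁/λ₂ = (m₂v₂)/(m₁v₁)
         = (9.11 × 10^-31 kg × 7.40 × 10^6 m/s) / (3.34 × 10^-27 kg × 1.35 × 10^6 m/s)
         = 1.50 × 10^-3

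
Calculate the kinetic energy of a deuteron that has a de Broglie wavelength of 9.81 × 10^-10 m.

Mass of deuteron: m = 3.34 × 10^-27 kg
6.83 × 10^-23 J (or 4.26 × 10^-4 eV)

From λ = h/√(2mKE), we solve for KE:

λ² = h²/(2mKE)
KE = h²/(2mλ²)
KE = (6.626 × 10^-34 J·s)² / (2 × 3.34 × 10^-27 kg × (9.81 × 10^-10 m)²)
KE = 6.83 × 10^-23 J
KE = 4.26 × 10^-4 eV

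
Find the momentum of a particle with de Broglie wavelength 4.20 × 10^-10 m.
1.58 × 10^-24 kg·m/s

From the de Broglie relation λ = h/p, we solve for p:

p = h/λ
p = (6.626 × 10^-34 J·s) / (4.20 × 10^-10 m)
p = 1.58 × 10^-24 kg·m/s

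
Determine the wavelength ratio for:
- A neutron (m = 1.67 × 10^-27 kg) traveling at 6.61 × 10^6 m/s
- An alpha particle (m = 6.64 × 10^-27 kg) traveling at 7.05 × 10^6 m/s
λ₁/λ₂ = 4.24

Using λ = h/(mv):

λ₁ = h/(m₁v₁) = 6.00 × 10^-14 m
λ₂ = h/(m₂v₂) = 1.42 × 10^-14 m

Ratio λ₁/λ₂ = (m₂v₂)/(m₁v₁)
         = (6.64 × 10^-27 kg × 7.05 × 10^6 m/s) / (1.67 × 10^-27 kg × 6.61 × 10^6 m/s)
         = 4.24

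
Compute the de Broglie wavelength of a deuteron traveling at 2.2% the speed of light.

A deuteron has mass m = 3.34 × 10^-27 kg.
3.01 × 10^-14 m

Using the de Broglie relation λ = h/(mv):

v = 2.2% × c = 6.595 × 10^6 m/s

λ = h/(mv)
λ = (6.626 × 10^-34 J·s) / (3.34 × 10^-27 kg × 6.595 × 10^6 m/s)
λ = 3.01 × 10^-14 m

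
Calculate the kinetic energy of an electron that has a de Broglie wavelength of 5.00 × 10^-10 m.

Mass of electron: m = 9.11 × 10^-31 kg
9.64 × 10^-19 J (or 6.02 eV)

From λ = h/√(2mKE), we solve for KE:

λ² = h²/(2mKE)
KE = h²/(2mλ²)
KE = (6.626 × 10^-34 J·s)² / (2 × 9.11 × 10^-31 kg × (5.00 × 10^-10 m)²)
KE = 9.64 × 10^-19 J
KE = 6.02 eV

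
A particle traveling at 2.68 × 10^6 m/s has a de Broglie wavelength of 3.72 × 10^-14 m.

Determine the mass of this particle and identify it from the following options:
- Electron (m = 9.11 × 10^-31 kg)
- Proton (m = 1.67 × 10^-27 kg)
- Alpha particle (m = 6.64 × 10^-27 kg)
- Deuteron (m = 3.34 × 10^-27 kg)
The particle is an alpha particle.

From λ = h/(mv), solve for mass:

m = h/(λv)
m = (6.626 × 10^-34 J·s) / (3.72 × 10^-14 m × 2.68 × 10^6 m/s)
m = 6.65 × 10^-27 kg

Comparing with the listed masses, this is closest to an alpha particle.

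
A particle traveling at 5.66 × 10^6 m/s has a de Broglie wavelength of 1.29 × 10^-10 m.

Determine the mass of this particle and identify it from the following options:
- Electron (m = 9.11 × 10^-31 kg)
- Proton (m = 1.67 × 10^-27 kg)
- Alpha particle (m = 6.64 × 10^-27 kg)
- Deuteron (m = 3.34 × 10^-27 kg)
The particle is an electron.

From λ = h/(mv), solve for mass:

m = h/(λv)
m = (6.626 × 10^-34 J·s) / (1.29 × 10^-10 m × 5.66 × 10^6 m/s)
m = 9.07 × 10^-31 kg

Comparing with the listed masses, this is closest to an electron.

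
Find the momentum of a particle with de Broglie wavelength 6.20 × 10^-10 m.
1.07 × 10^-24 kg·m/s

From the de Broglie relation λ = h/p, we solve for p:

p = h/λ
p = (6.626 × 10^-34 J·s) / (6.20 × 10^-10 m)
p = 1.07 × 10^-24 kg·m/s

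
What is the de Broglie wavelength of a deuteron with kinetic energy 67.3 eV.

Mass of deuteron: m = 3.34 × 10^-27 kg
2.47 × 10^-12 m

Using λ = h/√(2mKE):

First convert KE to Joules: KE = 67.3 eV = 1.078 × 10^-17 J

λ = h/√(2mKE)
λ = (6.626 × 10^-34 J·s) / √(2 × 3.34 × 10^-27 kg × 1.078 × 10^-17 J)
λ = 2.47 × 10^-12 m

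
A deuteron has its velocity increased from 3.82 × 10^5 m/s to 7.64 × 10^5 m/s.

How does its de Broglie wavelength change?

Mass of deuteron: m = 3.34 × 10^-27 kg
The wavelength decreases by a factor of 2.

Using λ = h/(mv):

Initial wavelength: λ₁ = h/(mv₁) = 5.19 × 10^-13 m
Final wavelength: λ₂ = h/(mv₂) = 2.60 × 10^-13 m

Since λ ∝ 1/v, when velocity increases by a factor of 2, the wavelength decreases by a factor of 2.

λ₂/λ₁ = v₁/v₂ = 1/2

The wavelength decreases by a factor of 2.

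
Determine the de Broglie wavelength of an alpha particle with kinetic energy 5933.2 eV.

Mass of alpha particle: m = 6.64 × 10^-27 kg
1.86 × 10^-13 m

Using λ = h/√(2mKE):

First convert KE to Joules: KE = 5933.2 eV = 9.506 × 10^-16 J

λ = h/√(2mKE)
λ = (6.626 × 10^-34 J·s) / √(2 × 6.64 × 10^-27 kg × 9.506 × 10^-16 J)
λ = 1.86 × 10^-13 m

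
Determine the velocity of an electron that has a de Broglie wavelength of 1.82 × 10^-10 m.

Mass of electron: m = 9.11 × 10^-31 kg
4.00 × 10^6 m/s

From the de Broglie relation λ = h/(mv), we solve for v:

v = h/(mλ)
v = (6.626 × 10^-34 J·s) / (9.11 × 10^-31 kg × 1.82 × 10^-10 m)
v = 4.00 × 10^6 m/s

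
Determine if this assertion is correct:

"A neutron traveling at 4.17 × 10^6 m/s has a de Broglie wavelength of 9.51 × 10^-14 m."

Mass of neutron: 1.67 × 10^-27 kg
True

The claim is correct.

Using λ = h/(mv):
λ = (6.626 × 10^-34 J·s) / (1.67 × 10^-27 kg × 4.17 × 10^6 m/s)
λ = 9.51 × 10^-14 m

This matches the claimed value.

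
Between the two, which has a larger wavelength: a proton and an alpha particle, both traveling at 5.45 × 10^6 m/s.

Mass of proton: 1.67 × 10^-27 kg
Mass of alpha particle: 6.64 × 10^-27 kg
The proton has the longer wavelength.

Using λ = h/(mv), since both particles have the same velocity, the wavelength depends only on mass.

For proton: λ₁ = h/(m₁v) = 7.28 × 10^-14 m
For alpha particle: λ₂ = h/(m₂v) = 1.83 × 10^-14 m

Since λ ∝ 1/m at constant velocity, the lighter particle has the longer wavelength.

The proton has the longer de Broglie wavelength.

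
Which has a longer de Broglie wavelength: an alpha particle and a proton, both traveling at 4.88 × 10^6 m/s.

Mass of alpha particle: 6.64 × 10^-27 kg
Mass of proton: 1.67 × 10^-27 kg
The proton has the longer wavelength.

Using λ = h/(mv), since both particles have the same velocity, the wavelength depends only on mass.

For alpha particle: λ₁ = h/(m₁v) = 2.04 × 10^-14 m
For proton: λ₂ = h/(m₂v) = 8.13 × 10^-14 m

Since λ ∝ 1/m at constant velocity, the lighter particle has the longer wavelength.

The proton has the longer de Broglie wavelength.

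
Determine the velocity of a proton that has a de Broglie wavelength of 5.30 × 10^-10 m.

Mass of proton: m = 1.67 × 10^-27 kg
7.49 × 10^2 m/s

From the de Broglie relation λ = h/(mv), we solve for v:

v = h/(mλ)
v = (6.626 × 10^-34 J·s) / (1.67 × 10^-27 kg × 5.30 × 10^-10 m)
v = 7.49 × 10^2 m/s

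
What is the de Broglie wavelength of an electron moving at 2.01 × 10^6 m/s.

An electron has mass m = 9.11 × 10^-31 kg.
3.62 × 10^-10 m

Using the de Broglie relation λ = h/(mv):

λ = h/(mv)
λ = (6.626 × 10^-34 J·s) / (9.11 × 10^-31 kg × 2.01 × 10^6 m/s)
λ = 3.62 × 10^-10 m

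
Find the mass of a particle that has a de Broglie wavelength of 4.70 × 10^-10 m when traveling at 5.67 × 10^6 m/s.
2.49 × 10^-31 kg

From the de Broglie relation λ = h/(mv), we solve for m:

m = h/(λv)
m = (6.626 × 10^-34 J·s) / (4.70 × 10^-10 m × 5.67 × 10^6 m/s)
m = 2.49 × 10^-31 kg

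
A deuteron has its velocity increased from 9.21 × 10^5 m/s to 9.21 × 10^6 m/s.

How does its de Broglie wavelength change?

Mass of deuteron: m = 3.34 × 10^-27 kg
The wavelength decreases by a factor of 10.

Using λ = h/(mv):

Initial wavelength: λ₁ = h/(mv₁) = 2.15 × 10^-13 m
Final wavelength: λ₂ = h/(mv₂) = 2.15 × 10^-14 m

Since λ ∝ 1/v, when velocity increases by a factor of 10, the wavelength decreases by a factor of 10.

λ₂/λ₁ = v₁/v₂ = 1/10

The wavelength decreases by a factor of 10.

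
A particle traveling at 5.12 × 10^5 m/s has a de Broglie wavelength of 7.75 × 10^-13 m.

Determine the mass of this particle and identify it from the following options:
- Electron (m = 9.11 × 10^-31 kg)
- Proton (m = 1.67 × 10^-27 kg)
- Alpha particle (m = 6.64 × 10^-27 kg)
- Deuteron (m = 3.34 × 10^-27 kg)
The particle is a proton.

From λ = h/(mv), solve for mass:

m = h/(λv)
m = (6.626 × 10^-34 J·s) / (7.75 × 10^-13 m × 5.12 × 10^5 m/s)
m = 1.67 × 10^-27 kg

Comparing with the listed masses, this is closest to a proton.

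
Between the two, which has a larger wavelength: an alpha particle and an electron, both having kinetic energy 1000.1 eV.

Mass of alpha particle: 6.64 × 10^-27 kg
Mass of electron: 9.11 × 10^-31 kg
The electron has the longer wavelength.

Using λ = h/√(2mKE):

For alpha particle: λ₁ = h/√(2m₁KE) = 4.54 × 10^-13 m
For electron: λ₂ = h/√(2m₂KE) = 3.88 × 10^-11 m

Since λ ∝ 1/√m at constant kinetic energy, the lighter particle has the longer wavelength.

The electron has the longer de Broglie wavelength.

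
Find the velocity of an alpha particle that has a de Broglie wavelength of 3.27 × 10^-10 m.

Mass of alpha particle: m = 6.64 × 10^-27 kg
3.05 × 10^2 m/s

From the de Broglie relation λ = h/(mv), we solve for v:

v = h/(mλ)
v = (6.626 × 10^-34 J·s) / (6.64 × 10^-27 kg × 3.27 × 10^-10 m)
v = 3.05 × 10^2 m/s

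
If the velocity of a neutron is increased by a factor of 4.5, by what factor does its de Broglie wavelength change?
The wavelength decreases by a factor of 4.5.

From λ = h/(mv), the wavelength is inversely proportional to velocity:

λ ∝ 1/v

If v → 4.5v, then λ → λ/4.5

When velocity is increased by a factor of 4.5, the wavelength decreases by a factor of 4.5.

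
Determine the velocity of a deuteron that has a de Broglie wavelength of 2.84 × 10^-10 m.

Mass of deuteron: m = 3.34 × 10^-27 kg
6.99 × 10^2 m/s

From the de Broglie relation λ = h/(mv), we solve for v:

v = h/(mλ)
v = (6.626 × 10^-34 J·s) / (3.34 × 10^-27 kg × 2.84 × 10^-10 m)
v = 6.99 × 10^2 m/s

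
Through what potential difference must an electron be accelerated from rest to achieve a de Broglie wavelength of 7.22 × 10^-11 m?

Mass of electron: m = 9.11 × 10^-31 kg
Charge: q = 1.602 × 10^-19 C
289 V

From λ = h/√(2mqV), we solve for V:

λ² = h²/(2mqV)
V = h²/(2mqλ²)
V = (6.626 × 10^-34 J·s)² / (2 × 9.11 × 10^-31 kg × 1.602 × 10^-19 C × (7.22 × 10^-11 m)²)
V = 289 V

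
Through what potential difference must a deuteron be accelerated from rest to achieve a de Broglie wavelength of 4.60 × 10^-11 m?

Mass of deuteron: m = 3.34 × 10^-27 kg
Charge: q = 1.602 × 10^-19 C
1.94 × 10^-1 V

From λ = h/√(2mqV), we solve for V:

λ² = h²/(2mqV)
V = h²/(2mqλ²)
V = (6.626 × 10^-34 J·s)² / (2 × 3.34 × 10^-27 kg × 1.602 × 10^-19 C × (4.60 × 10^-11 m)²)
V = 1.94 × 10^-1 V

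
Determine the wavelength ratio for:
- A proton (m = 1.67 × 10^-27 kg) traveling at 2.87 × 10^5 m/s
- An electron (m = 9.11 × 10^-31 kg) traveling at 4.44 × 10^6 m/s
λ₁/λ₂ = 8.44 × 10^-3

Using λ = h/(mv):

λ₁ = h/(m₁v₁) = 1.38 × 10^-12 m
λ₂ = h/(m₂v₂) = 1.64 × 10^-10 m

Ratio λ₁/λ₂ = (m₂v₂)/(m₁v₁)
         = (9.11 × 10^-31 kg × 4.44 × 10^6 m/s) / (1.67 × 10^-27 kg × 2.87 × 10^5 m/s)
         = 8.44 × 10^-3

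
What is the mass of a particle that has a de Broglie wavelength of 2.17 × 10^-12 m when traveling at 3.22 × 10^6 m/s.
9.48 × 10^-29 kg

From the de Broglie relation λ = h/(mv), we solve for m:

m = h/(λv)
m = (6.626 × 10^-34 J·s) / (2.17 × 10^-12 m × 3.22 × 10^6 m/s)
m = 9.48 × 10^-29 kg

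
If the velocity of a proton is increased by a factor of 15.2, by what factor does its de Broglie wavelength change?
The wavelength decreases by a factor of 15.2.

From λ = h/(mv), the wavelength is inversely proportional to velocity:

λ ∝ 1/v

If v → 15.2v, then λ → λ/15.2

When velocity is increased by a factor of 15.2, the wavelength decreases by a factor of 15.2.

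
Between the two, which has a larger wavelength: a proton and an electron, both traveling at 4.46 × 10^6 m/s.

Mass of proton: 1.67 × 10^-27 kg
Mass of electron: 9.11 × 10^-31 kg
The electron has the longer wavelength.

Using λ = h/(mv), since both particles have the same velocity, the wavelength depends only on mass.

For proton: λ₁ = h/(m₁v) = 8.90 × 10^-14 m
For electron: λ₂ = h/(m₂v) = 1.63 × 10^-10 m

Since λ ∝ 1/m at constant velocity, the lighter particle has the longer wavelength.

The electron has the longer de Broglie wavelength.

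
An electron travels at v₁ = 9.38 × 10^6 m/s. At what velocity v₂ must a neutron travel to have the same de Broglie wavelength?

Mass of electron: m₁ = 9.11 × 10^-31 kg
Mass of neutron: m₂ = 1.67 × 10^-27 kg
v₂ = 5.12 × 10^3 m/s

For equal de Broglie wavelengths: λ₁ = λ₂

h/(m₁v₁) = h/(m₂v₂)
m₁v₁ = m₂v₂
v₂ = v₁ · (m₁/m₂)

v₂ = 9.38 × 10^6 m/s × (9.11 × 10^-31 kg / 1.67 × 10^-27 kg)
v₂ = 5.12 × 10^3 m/s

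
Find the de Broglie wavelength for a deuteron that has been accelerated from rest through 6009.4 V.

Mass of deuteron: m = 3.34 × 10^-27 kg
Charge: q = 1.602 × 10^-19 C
2.61 × 10^-13 m

When a particle is accelerated through voltage V, it gains kinetic energy KE = qV.

The de Broglie wavelength is then λ = h/√(2mqV):

λ = h/√(2mqV)
λ = (6.626 × 10^-34 J·s) / √(2 × 3.34 × 10^-27 kg × 1.602 × 10^-19 C × 6009.4 V)
λ = 2.61 × 10^-13 m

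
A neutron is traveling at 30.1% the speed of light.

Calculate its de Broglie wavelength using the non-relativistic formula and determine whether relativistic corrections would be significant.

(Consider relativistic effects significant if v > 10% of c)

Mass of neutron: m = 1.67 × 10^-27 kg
Yes, relativistic corrections are needed.

Using the non-relativistic de Broglie formula λ = h/(mv):

v = 30.1% × c = 9.024 × 10^7 m/s

λ = h/(mv)
λ = (6.626 × 10^-34 J·s) / (1.67 × 10^-27 kg × 9.024 × 10^7 m/s)
λ = 4.40 × 10^-15 m

Since v = 30.1% of c > 10% of c, relativistic corrections ARE significant and the actual wavelength would differ from this non-relativistic estimate.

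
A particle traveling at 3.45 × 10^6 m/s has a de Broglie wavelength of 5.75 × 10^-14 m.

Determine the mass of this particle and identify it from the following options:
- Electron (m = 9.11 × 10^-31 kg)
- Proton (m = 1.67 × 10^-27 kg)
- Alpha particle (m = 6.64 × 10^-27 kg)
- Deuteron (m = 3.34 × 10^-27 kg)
The particle is a deuteron.

From λ = h/(mv), solve for mass:

m = h/(λv)
m = (6.626 × 10^-34 J·s) / (5.75 × 10^-14 m × 3.45 × 10^6 m/s)
m = 3.34 × 10^-27 kg

Comparing with the listed masses, this is closest to a deuteron.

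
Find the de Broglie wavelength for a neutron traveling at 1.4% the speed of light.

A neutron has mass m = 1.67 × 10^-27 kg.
9.45 × 10^-14 m

Using the de Broglie relation λ = h/(mv):

v = 1.4% × c = 4.197 × 10^6 m/s

λ = h/(mv)
λ = (6.626 × 10^-34 J·s) / (1.67 × 10^-27 kg × 4.197 × 10^6 m/s)
λ = 9.45 × 10^-14 m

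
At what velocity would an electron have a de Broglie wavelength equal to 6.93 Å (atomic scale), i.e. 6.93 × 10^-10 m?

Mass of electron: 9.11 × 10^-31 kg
1.05 × 10^6 m/s

From λ = h/(mv), solve for v:

v = h/(mλ)
v = (6.626 × 10^-34 J·s) / (9.11 × 10^-31 kg × 6.93 × 10^-10 m)
v = 1.05 × 10^6 m/s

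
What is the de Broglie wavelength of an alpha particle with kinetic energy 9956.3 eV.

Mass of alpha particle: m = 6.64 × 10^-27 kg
1.44 × 10^-13 m

Using λ = h/√(2mKE):

First convert KE to Joules: KE = 9956.3 eV = 1.595 × 10^-15 J

λ = h/√(2mKE)
λ = (6.626 × 10^-34 J·s) / √(2 × 6.64 × 10^-27 kg × 1.595 × 10^-15 J)
λ = 1.44 × 10^-13 m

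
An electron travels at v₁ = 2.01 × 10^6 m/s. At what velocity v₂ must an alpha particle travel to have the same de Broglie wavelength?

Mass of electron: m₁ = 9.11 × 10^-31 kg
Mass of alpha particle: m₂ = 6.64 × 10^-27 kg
v₂ = 2.76 × 10^2 m/s

For equal de Broglie wavelengths: λ₁ = λ₂

h/(m₁v₁) = h/(m₂v₂)
m₁v₁ = m₂v₂
v₂ = v₁ · (m₁/m₂)

v₂ = 2.01 × 10^6 m/s × (9.11 × 10^-31 kg / 6.64 × 10^-27 kg)
v₂ = 2.76 × 10^2 m/s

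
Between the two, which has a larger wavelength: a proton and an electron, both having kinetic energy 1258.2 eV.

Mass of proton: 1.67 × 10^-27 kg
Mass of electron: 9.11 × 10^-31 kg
The electron has the longer wavelength.

Using λ = h/√(2mKE):

For proton: λ₁ = h/√(2m₁KE) = 8.08 × 10^-13 m
For electron: λ₂ = h/√(2m₂KE) = 3.46 × 10^-11 m

Since λ ∝ 1/√m at constant kinetic energy, the lighter particle has the longer wavelength.

The electron has the longer de Broglie wavelength.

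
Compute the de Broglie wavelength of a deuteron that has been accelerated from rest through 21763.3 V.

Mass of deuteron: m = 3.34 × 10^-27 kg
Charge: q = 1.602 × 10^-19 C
1.37 × 10^-13 m

When a particle is accelerated through voltage V, it gains kinetic energy KE = qV.

The de Broglie wavelength is then λ = h/√(2mqV):

λ = h/√(2mqV)
λ = (6.626 × 10^-34 J·s) / √(2 × 3.34 × 10^-27 kg × 1.602 × 10^-19 C × 21763.3 V)
λ = 1.37 × 10^-13 m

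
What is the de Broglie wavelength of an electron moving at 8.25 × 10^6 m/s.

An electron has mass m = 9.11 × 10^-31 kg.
8.82 × 10^-11 m

Using the de Broglie relation λ = h/(mv):

λ = h/(mv)
λ = (6.626 × 10^-34 J·s) / (9.11 × 10^-31 kg × 8.25 × 10^6 m/s)
λ = 8.82 × 10^-11 m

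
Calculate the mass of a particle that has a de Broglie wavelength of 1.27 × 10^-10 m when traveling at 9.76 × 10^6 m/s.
5.35 × 10^-31 kg

From the de Broglie relation λ = h/(mv), we solve for m:

m = h/(λv)
m = (6.626 × 10^-34 J·s) / (1.27 × 10^-10 m × 9.76 × 10^6 m/s)
m = 5.35 × 10^-31 kg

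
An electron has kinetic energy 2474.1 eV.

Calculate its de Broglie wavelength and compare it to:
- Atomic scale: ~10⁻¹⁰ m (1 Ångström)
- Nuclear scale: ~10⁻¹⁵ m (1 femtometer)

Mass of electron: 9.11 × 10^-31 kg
λ = 2.47 × 10^-11 m, which is between nuclear and atomic scales.

Using λ = h/√(2mKE):

KE = 2474.1 eV = 3.964 × 10^-16 J

λ = h/√(2mKE)
λ = (6.626 × 10^-34 J·s) / √(2 × 9.11 × 10^-31 kg × 3.964 × 10^-16 J)
λ = 2.47 × 10^-11 m

Comparison:
- Atomic scale (10⁻¹⁰ m): λ is 0.25× this size
- Nuclear scale (10⁻¹⁵ m): λ is 2.5e+04× this size

The wavelength is between nuclear and atomic scales.

This wavelength is appropriate for probing atomic structure but too large for nuclear physics experiments.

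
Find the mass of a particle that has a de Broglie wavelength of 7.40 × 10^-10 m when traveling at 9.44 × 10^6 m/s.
9.49 × 10^-32 kg

From the de Broglie relation λ = h/(mv), we solve for m:

m = h/(λv)
m = (6.626 × 10^-34 J·s) / (7.40 × 10^-10 m × 9.44 × 10^6 m/s)
m = 9.49 × 10^-32 kg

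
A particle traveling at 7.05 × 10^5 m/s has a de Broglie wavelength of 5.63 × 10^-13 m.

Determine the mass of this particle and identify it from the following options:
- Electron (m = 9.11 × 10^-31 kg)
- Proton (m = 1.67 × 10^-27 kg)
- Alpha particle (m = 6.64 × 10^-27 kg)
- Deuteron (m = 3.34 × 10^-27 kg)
The particle is a proton.

From λ = h/(mv), solve for mass:

m = h/(λv)
m = (6.626 × 10^-34 J·s) / (5.63 × 10^-13 m × 7.05 × 10^5 m/s)
m = 1.67 × 10^-27 kg

Comparing with the listed masses, this is closest to a proton.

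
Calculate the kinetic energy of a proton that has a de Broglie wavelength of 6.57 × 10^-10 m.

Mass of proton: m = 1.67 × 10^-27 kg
3.05 × 10^-22 J (or 1.90 × 10^-3 eV)

From λ = h/√(2mKE), we solve for KE:

λ² = h²/(2mKE)
KE = h²/(2mλ²)
KE = (6.626 × 10^-34 J·s)² / (2 × 1.67 × 10^-27 kg × (6.57 × 10^-10 m)²)
KE = 3.05 × 10^-22 J
KE = 1.90 × 10^-3 eV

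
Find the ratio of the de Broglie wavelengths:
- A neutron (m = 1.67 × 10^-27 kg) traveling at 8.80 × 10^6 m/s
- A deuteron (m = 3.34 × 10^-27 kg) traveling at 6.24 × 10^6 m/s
λ₁/λ₂ = 1.42

Using λ = h/(mv):

λ₁ = h/(m₁v₁) = 4.51 × 10^-14 m
λ₂ = h/(m₂v₂) = 3.18 × 10^-14 m

Ratio λ₁/λ₂ = (m₂v₂)/(m₁v₁)
         = (3.34 × 10^-27 kg × 6.24 × 10^6 m/s) / (1.67 × 10^-27 kg × 8.80 × 10^6 m/s)
         = 1.42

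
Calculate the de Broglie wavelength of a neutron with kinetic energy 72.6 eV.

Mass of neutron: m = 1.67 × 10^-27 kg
3.36 × 10^-12 m

Using λ = h/√(2mKE):

First convert KE to Joules: KE = 72.6 eV = 1.163 × 10^-17 J

λ = h/√(2mKE)
λ = (6.626 × 10^-34 J·s) / √(2 × 1.67 × 10^-27 kg × 1.163 × 10^-17 J)
λ = 3.36 × 10^-12 m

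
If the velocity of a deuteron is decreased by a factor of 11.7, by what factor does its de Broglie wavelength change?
The wavelength increases by a factor of 11.7.

From λ = h/(mv), the wavelength is inversely proportional to velocity:

λ ∝ 1/v

If v → v/11.7, then λ → 11.7λ

When velocity is decreased by a factor of 11.7, the wavelength increases by a factor of 11.7.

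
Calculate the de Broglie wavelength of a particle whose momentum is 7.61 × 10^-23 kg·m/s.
8.71 × 10^-12 m

Using the de Broglie relation λ = h/p:

λ = h/p
λ = (6.626 × 10^-34 J·s) / (7.61 × 10^-23 kg·m/s)
λ = 8.71 × 10^-12 m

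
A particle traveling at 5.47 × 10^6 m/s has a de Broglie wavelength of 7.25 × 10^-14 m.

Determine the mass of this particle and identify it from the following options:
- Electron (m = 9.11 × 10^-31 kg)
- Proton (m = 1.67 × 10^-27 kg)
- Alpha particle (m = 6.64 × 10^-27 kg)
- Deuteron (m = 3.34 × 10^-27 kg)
The particle is a proton.

From λ = h/(mv), solve for mass:

m = h/(λv)
m = (6.626 × 10^-34 J·s) / (7.25 × 10^-14 m × 5.47 × 10^6 m/s)
m = 1.67 × 10^-27 kg

Comparing with the listed masses, this is closest to a proton.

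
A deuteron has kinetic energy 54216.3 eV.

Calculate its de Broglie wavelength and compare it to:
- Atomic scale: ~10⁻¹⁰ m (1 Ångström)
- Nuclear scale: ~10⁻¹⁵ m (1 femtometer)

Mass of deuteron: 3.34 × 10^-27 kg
λ = 8.70 × 10^-14 m, which is between nuclear and atomic scales.

Using λ = h/√(2mKE):

KE = 54216.3 eV = 8.686 × 10^-15 J

λ = h/√(2mKE)
λ = (6.626 × 10^-34 J·s) / √(2 × 3.34 × 10^-27 kg × 8.686 × 10^-15 J)
λ = 8.70 × 10^-14 m

Comparison:
- Atomic scale (10⁻¹⁰ m): λ is 0.00087× this size
- Nuclear scale (10⁻¹⁵ m): λ is 87× this size

The wavelength is between nuclear and atomic scales.

This wavelength is appropriate for probing atomic structure but too large for nuclear physics experiments.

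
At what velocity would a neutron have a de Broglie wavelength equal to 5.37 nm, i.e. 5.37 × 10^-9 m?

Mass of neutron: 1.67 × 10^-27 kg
7.39 × 10^1 m/s

From λ = h/(mv), solve for v:

v = h/(mλ)
v = (6.626 × 10^-34 J·s) / (1.67 × 10^-27 kg × 5.37 × 10^-9 m)
v = 7.39 × 10^1 m/s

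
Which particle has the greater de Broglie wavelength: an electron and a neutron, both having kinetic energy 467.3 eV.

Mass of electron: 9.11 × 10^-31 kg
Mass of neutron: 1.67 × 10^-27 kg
The electron has the longer wavelength.

Using λ = h/√(2mKE):

For electron: λ₁ = h/√(2m₁KE) = 5.67 × 10^-11 m
For neutron: λ₂ = h/√(2m₂KE) = 1.33 × 10^-12 m

Since λ ∝ 1/√m at constant kinetic energy, the lighter particle has the longer wavelength.

The electron has the longer de Broglie wavelength.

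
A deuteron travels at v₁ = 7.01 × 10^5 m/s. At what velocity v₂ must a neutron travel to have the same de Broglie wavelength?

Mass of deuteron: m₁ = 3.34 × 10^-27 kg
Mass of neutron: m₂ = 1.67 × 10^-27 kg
v₂ = 1.40 × 10^6 m/s

For equal de Broglie wavelengths: λ₁ = λ₂

h/(m₁v₁) = h/(m₂v₂)
m₁v₁ = m₂v₂
v₂ = v₁ · (m₁/m₂)

v₂ = 7.01 × 10^5 m/s × (3.34 × 10^-27 kg / 1.67 × 10^-27 kg)
v₂ = 1.40 × 10^6 m/s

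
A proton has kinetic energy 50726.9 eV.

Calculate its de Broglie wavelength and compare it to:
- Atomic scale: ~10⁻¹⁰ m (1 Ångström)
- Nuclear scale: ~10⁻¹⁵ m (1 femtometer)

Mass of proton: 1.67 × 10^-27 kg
λ = 1.27 × 10^-13 m, which is between nuclear and atomic scales.

Using λ = h/√(2mKE):

KE = 50726.9 eV = 8.127 × 10^-15 J

λ = h/√(2mKE)
λ = (6.626 × 10^-34 J·s) / √(2 × 1.67 × 10^-27 kg × 8.127 × 10^-15 J)
λ = 1.27 × 10^-13 m

Comparison:
- Atomic scale (10⁻¹⁰ m): λ is 0.0013× this size
- Nuclear scale (10⁻¹⁵ m): λ is 1.3e+02× this size

The wavelength is between nuclear and atomic scales.

This wavelength is appropriate for probing atomic structure but too large for nuclear physics experiments.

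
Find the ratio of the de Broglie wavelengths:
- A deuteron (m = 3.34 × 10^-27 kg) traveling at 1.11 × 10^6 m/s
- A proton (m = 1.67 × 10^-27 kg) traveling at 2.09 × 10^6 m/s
λ₁/λ₂ = 0.941

Using λ = h/(mv):

λ₁ = h/(m₁v₁) = 1.79 × 10^-13 m
λ₂ = h/(m₂v₂) = 1.90 × 10^-13 m

Ratio λ₁/λ₂ = (m₂v₂)/(m₁v₁)
         = (1.67 × 10^-27 kg × 2.09 × 10^6 m/s) / (3.34 × 10^-27 kg × 1.11 × 10^6 m/s)
         = 0.941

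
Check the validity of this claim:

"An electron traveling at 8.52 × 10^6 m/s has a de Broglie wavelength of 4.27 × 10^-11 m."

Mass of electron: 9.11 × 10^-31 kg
False

The claim is incorrect.

Using λ = h/(mv):
λ = (6.626 × 10^-34 J·s) / (9.11 × 10^-31 kg × 8.52 × 10^6 m/s)
λ = 8.54 × 10^-11 m

The actual wavelength differs from the claimed 4.27 × 10^-11 m.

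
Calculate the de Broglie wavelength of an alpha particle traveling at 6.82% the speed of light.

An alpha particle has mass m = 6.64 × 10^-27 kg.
4.88 × 10^-15 m

Using the de Broglie relation λ = h/(mv):

v = 6.82% × c = 2.045 × 10^7 m/s

λ = h/(mv)
λ = (6.626 × 10^-34 J·s) / (6.64 × 10^-27 kg × 2.045 × 10^7 m/s)
λ = 4.88 × 10^-15 m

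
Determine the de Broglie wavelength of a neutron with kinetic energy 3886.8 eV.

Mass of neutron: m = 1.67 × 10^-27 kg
4.59 × 10^-13 m

Using λ = h/√(2mKE):

First convert KE to Joules: KE = 3886.8 eV = 6.227 × 10^-16 J

λ = h/√(2mKE)
λ = (6.626 × 10^-34 J·s) / √(2 × 1.67 × 10^-27 kg × 6.227 × 10^-16 J)
λ = 4.59 × 10^-13 m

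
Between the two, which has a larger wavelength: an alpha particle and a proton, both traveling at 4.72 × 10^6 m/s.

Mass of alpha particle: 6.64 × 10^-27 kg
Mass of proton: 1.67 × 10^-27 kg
The proton has the longer wavelength.

Using λ = h/(mv), since both particles have the same velocity, the wavelength depends only on mass.

For alpha particle: λ₁ = h/(m₁v) = 2.11 × 10^-14 m
For proton: λ₂ = h/(m₂v) = 8.41 × 10^-14 m

Since λ ∝ 1/m at constant velocity, the lighter particle has the longer wavelength.

The proton has the longer de Broglie wavelength.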